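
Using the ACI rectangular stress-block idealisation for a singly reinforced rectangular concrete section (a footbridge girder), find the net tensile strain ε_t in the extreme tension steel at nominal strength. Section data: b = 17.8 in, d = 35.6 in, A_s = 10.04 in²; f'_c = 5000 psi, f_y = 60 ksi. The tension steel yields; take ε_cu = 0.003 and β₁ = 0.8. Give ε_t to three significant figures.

a = A_s f_y/(0.85 f'_c b) = 7.963 in.
β₁ = 0.8, so c = a/β₁ = 7.963/0.8 = 9.954 in.
From the linear strain diagram with ε_cu = 0.003: ε_t = 0.003 (d − c)/c = 0.003 × (35.6 − 9.954)/9.954 = 0.00773.
Since ε_t ≥ 0.005, the section is tension-controlled.

ε_t ≈ 0.00773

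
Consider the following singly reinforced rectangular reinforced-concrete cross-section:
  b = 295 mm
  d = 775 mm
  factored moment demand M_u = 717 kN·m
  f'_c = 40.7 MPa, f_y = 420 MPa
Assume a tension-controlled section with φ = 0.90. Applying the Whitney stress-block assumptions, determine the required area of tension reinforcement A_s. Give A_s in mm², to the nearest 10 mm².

A_s ≈ 2630 mm²

M_n = M_u/φ = 717/0.90 = 796.667 kN·m.
With M_n = 0.85 f'_c a b (d − a/2), solve the quadratic for a:
a = d − √(d² − 2M_n/(0.85 f'_c b)) = 775 − √(775² − 2 × 796.667×10⁶/(0.85 × 40.7 × 295)) = 108.29 mm.
A_s = 0.85 f'_c a b / f_y = 0.85 × 40.7 × 108.29 × 295 / 420 = 2631.3 mm².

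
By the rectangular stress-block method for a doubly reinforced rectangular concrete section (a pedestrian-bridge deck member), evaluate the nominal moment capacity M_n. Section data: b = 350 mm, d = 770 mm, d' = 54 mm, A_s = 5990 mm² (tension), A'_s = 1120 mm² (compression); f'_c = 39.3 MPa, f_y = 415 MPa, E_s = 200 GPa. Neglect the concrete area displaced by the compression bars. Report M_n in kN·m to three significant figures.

M_n ≈ 1710 kN·m

Assume both tension and compression steel yield.
Net tension couple steel: A_s − A'_s = 4870 mm².
a = (A_s − A'_s) f_y / (0.85 f'_c b) = 2021050/(0.85 × 39.3 × 350) = 172.86 mm.
c = a/β₁ = 172.86/0.769 = 224.79 mm; ε'_s = 0.003(c − d')/c = 0.0023 ≥ f_y/E_s = 0.0021, so compression steel does yield.
M_n = (A_s − A'_s) f_y (d − a/2) + A'_s f_y (d − d') = [2021050 × (770 − 86.43) + 464800 × (770 − 54)] × 10⁻⁶ = 1381.53 + 332.80 = 1714.33 kN·m.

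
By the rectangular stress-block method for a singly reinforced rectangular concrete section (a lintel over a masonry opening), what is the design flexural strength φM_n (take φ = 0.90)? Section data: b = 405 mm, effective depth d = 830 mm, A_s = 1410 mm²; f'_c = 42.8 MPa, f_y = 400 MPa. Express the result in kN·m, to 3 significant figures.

T = A_s f_y = 1410 × 400 = 564000 N = 564 kN.
From C = T: a = T/(0.85 f'_c b) = 564000/(0.85 × 42.8 × 405) = 38.28 mm.
M_n = T(d − a/2) = 564 kN × (830 − 19.14) mm = 457.33 kN·m.
φM_n = 0.90 × 457.33 = 411.60 kN·m.

φM_n ≈ 412 kN·m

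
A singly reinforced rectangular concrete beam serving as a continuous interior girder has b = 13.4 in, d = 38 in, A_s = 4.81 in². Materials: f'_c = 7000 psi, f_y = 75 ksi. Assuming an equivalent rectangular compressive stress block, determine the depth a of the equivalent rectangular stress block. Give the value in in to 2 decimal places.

a ≈ 4.52 in

T = A_s f_y = 4.81 × 75 = 360.75 kips.
a = T/(0.85 f'_c b) = 360.75/(0.85 × 7 × 13.4) = 4.52 in.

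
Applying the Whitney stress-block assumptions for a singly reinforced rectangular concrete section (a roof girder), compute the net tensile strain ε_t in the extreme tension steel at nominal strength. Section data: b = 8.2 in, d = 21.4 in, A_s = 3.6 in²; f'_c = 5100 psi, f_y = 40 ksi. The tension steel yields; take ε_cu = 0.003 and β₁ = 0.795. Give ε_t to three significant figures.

ε_t ≈ 0.00960

a = A_s f_y/(0.85 f'_c b) = 4.051 in.
β₁ = 0.795, so c = a/β₁ = 4.051/0.795 = 5.096 in.
From the linear strain diagram with ε_cu = 0.003: ε_t = 0.003 (d − c)/c = 0.003 × (21.4 − 5.096)/5.096 = 0.00960.
Since ε_t ≥ 0.005, the section is tension-controlled.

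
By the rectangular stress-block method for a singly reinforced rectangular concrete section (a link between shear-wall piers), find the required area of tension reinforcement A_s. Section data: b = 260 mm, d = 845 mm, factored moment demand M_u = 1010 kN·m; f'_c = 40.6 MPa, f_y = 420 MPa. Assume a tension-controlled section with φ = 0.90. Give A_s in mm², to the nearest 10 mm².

M_n = M_u/φ = 1010/0.90 = 1122.22 kN·m.
With M_n = 0.85 f'_c a b (d − a/2), solve the quadratic for a:
a = d − √(d² − 2M_n/(0.85 f'_c b)) = 845 − √(845² − 2 × 1122.22×10⁶/(0.85 × 40.6 × 260)) = 163.91 mm.
A_s = 0.85 f'_c a b / f_y = 0.85 × 40.6 × 163.91 × 260 / 420 = 3501.7 mm².

A_s ≈ 3500 mm²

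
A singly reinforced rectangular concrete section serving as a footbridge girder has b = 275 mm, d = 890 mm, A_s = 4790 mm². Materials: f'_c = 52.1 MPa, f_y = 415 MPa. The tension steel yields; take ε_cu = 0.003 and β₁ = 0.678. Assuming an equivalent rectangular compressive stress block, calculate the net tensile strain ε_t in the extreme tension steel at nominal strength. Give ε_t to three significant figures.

a = A_s f_y/(0.85 f'_c b) = 163.23 mm.
β₁ = 0.678, so c = a/β₁ = 163.23/0.678 = 240.75 mm.
From the linear strain diagram with ε_cu = 0.003: ε_t = 0.003 (d − c)/c = 0.003 × (890 − 240.75)/240.75 = 0.00809.
Since ε_t ≥ 0.005, the section is tension-controlled.

ε_t ≈ 0.00809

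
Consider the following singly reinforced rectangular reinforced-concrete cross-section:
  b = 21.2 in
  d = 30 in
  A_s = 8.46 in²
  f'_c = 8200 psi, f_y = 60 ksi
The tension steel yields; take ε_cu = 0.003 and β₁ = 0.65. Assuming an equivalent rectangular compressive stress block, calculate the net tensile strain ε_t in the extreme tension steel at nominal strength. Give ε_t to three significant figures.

ε_t ≈ 0.0140

a = A_s f_y/(0.85 f'_c b) = 3.435 in.
β₁ = 0.65, so c = a/β₁ = 3.435/0.65 = 5.285 in.
From the linear strain diagram with ε_cu = 0.003: ε_t = 0.003 (d − c)/c = 0.003 × (30 − 5.285)/5.285 = 0.0140.
Since ε_t ≥ 0.005, the section is tension-controlled.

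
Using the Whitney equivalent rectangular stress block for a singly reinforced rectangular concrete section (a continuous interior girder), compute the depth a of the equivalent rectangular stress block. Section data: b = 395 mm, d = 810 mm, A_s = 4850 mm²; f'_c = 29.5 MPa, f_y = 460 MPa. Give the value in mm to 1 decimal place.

a ≈ 225.2 mm

T = A_s f_y = 4850 × 460 = 2231000 N = 2231 kN.
Setting C = 0.85 f'_c a b equal to T: a = 2231000/(0.85 × 29.5 × 395) = 225.2 mm.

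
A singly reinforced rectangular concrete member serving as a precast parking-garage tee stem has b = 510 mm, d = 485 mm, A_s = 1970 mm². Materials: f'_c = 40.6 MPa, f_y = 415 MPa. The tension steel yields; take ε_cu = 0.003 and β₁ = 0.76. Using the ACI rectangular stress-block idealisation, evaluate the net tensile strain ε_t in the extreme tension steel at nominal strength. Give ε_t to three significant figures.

ε_t ≈ 0.0208

a = A_s f_y/(0.85 f'_c b) = 46.45 mm.
β₁ = 0.76, so c = a/β₁ = 46.45/0.76 = 61.12 mm.
From the linear strain diagram with ε_cu = 0.003: ε_t = 0.003 (d − c)/c = 0.003 × (485 − 61.12)/61.12 = 0.0208.
Since ε_t ≥ 0.005, the section is tension-controlled.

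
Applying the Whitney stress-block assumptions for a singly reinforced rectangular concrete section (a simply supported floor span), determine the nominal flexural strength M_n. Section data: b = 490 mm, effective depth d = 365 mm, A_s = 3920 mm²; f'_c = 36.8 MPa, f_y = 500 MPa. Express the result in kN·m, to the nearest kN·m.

M_n ≈ 590 kN·m

T = A_s f_y = 3920 × 500 = 1960000 N = 1960 kN.
From C = T: a = T/(0.85 f'_c b) = 1960000/(0.85 × 36.8 × 490) = 127.88 mm.
M_n = T(d − a/2) = 1960 kN × (365 − 63.94) mm = 590.08 kN·m.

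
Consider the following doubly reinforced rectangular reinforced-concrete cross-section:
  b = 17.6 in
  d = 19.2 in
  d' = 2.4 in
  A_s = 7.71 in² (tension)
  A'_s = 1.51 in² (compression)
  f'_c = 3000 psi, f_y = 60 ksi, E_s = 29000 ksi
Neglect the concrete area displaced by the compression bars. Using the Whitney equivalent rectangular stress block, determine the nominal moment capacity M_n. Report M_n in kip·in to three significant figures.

M_n ≈ 7120 kip·in

Assume both steels yield.
a = (A_s − A'_s) f_y/(0.85 f'_c b) = (7.71 − 1.51) × 60/(0.85 × 3 × 17.6) = 8.289 in.
c = a/β₁ = 8.289/0.85 = 9.752 in; ε'_s = 0.003(c − d')/c = 0.0023 ≥ ε_y = 0.0021, so the compression steel yields.
M_n = (A_s − A'_s) f_y (d − a/2) + A'_s f_y (d − d') = 372 × (19.2 − 4.1445) + 90.6 × (19.2 − 2.4) = 5600.6 + 1522.1 = 7122.7 kip·in.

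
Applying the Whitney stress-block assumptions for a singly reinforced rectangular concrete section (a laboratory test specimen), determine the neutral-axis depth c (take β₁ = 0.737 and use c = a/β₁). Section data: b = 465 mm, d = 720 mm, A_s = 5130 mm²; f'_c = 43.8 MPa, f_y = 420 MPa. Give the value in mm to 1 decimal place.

c ≈ 168.9 mm

T = A_s f_y = 5130 × 420 = 2154600 N = 2154.6 kN.
Setting C = 0.85 f'_c a b equal to T: a = 2154600/(0.85 × 43.8 × 465) = 124.457 mm.
With β₁ = 0.737, c = a/β₁ = 124.457/0.737 = 168.9 mm.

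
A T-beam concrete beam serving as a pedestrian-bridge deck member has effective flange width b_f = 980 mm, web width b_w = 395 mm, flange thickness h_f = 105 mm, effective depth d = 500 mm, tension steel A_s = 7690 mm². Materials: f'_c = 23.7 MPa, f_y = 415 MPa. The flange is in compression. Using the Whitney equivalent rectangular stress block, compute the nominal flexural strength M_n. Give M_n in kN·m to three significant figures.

Tension: T = A_s f_y = 7690 × 415 = 3191350 N.
Try a within the flange: a = T/(0.85 f'_c b_f) = 3191350/(0.85 × 23.7 × 980) = 161.65 mm.
a = 161.65 > h_f = 105 mm: the block extends into the web. Split into flange-overhang and web parts.
C_f = 0.85 f'_c (b_f − b_w) h_f = 0.85 × 23.7 × (980 − 395) × 105 = 1237407 N.
Remaining web compression depth: a_w = (T − C_f)/(0.85 f'_c b_w) = (3191350 − 1237407)/(0.85 × 23.7 × 395) = 245.55 mm.
M_n = C_f(d − h_f/2) + (T − C_f)(d − a_w/2) = 1237407 × (500 − 52.5) + 1953943 × (500 − 122.775) = 553.74 + 737.08 = 1290.82 × 10⁶ N·mm.
M_n = 1290.82 kN·m.

M_n ≈ 1290 kN·m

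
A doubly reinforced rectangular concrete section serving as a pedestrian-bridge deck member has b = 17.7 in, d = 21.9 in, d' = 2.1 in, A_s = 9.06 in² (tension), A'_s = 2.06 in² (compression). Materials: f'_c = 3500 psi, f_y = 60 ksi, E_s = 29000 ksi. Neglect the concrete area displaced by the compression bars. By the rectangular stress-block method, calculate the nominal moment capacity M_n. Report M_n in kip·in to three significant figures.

M_n ≈ 9970 kip·in

Assume both steels yield.
a = (A_s − A'_s) f_y/(0.85 f'_c b) = (9.06 − 2.06) × 60/(0.85 × 3.5 × 17.7) = 7.976 in.
c = a/β₁ = 7.976/0.85 = 9.384 in; ε'_s = 0.003(c − d')/c = 0.0023 ≥ ε_y = 0.0021, so the compression steel yields.
M_n = (A_s − A'_s) f_y (d − a/2) + A'_s f_y (d − d') = 420 × (21.9 − 3.988) + 123.6 × (21.9 − 2.1) = 7523.0 + 2447.3 = 9970.3 kip·in.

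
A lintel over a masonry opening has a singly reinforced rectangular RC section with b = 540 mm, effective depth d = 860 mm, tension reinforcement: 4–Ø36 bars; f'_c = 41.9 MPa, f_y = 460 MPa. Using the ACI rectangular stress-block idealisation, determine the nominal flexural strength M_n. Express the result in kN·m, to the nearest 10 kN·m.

A_s = 4 × 1018 = 4072 mm².
T = A_s f_y = 4072 × 460 = 1873120 N = 1873.12 kN.
From C = T: a = T/(0.85 f'_c b) = 1873120/(0.85 × 41.9 × 540) = 97.40 mm.
M_n = T(d − a/2) = 1873.12 kN × (860 − 48.7) mm = 1519.66 kN·m.

M_n ≈ 1520 kN·m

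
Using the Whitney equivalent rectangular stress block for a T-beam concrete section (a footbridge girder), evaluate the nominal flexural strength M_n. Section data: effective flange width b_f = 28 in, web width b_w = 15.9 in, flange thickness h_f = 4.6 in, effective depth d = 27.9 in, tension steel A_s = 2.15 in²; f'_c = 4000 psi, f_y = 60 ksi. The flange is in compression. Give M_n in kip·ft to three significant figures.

Tension: T = A_s f_y = 2.15 × 60 = 129 kips.
Try a within the flange: a = T/(0.85 f'_c b_f) = 129/(0.85 × 4 × 28) = 1.355 in.
Since a = 1.355 ≤ h_f = 4.6 in, the stress block lies entirely in the flange; analyse as a rectangular beam of width b_f.
M_n = T(d − a/2) = 129 × (27.9 − 0.6775) = 3511.7 kip·in.
M_n = 3511.7/12 = 292.64 kip·ft.

M_n ≈ 293 kip·ft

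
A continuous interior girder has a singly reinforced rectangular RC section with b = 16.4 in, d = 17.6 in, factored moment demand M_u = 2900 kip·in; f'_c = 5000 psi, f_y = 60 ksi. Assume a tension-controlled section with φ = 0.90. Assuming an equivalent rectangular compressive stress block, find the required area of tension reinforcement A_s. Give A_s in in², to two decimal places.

M_n = M_u/φ = 2900/0.90 = 3222.22 kip·in.
From M_n = 0.85 f'_c a b (d − a/2):
a = d − √(d² − 2M_n/(0.85 f'_c b)) = 17.6 − √(17.6² − 2 × 3222.22/(0.85 × 5 × 16.4)) = 2.859 in.
A_s = 0.85 f'_c a b / f_y = 0.85 × 5 × 2.859 × 16.4 / 60 = 3.321 in².

A_s ≈ 3.32 in²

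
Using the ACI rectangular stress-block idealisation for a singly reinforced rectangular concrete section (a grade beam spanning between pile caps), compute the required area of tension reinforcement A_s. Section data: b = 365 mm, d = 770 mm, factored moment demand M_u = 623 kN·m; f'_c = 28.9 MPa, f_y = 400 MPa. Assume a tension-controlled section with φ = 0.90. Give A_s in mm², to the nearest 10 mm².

A_s ≈ 2420 mm²

M_n = M_u/φ = 623/0.90 = 692.222 kN·m.
With M_n = 0.85 f'_c a b (d − a/2), solve the quadratic for a:
a = d − √(d² − 2M_n/(0.85 f'_c b)) = 770 − √(770² − 2 × 692.222×10⁶/(0.85 × 28.9 × 365)) = 107.81 mm.
A_s = 0.85 f'_c a b / f_y = 0.85 × 28.9 × 107.81 × 365 / 400 = 2416.6 mm².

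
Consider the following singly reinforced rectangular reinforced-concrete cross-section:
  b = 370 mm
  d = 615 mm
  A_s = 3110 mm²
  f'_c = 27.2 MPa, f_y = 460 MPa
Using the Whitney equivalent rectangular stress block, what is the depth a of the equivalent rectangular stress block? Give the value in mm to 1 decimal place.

T = A_s f_y = 3110 × 460 = 1430600 N = 1430.6 kN.
Setting C = 0.85 f'_c a b equal to T: a = 1430600/(0.85 × 27.2 × 370) = 167.2 mm.

a ≈ 167.2 mm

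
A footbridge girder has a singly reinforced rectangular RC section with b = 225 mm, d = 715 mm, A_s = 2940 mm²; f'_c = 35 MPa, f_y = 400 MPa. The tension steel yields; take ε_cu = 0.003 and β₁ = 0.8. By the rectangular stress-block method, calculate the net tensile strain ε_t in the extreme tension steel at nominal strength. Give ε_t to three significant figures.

a = A_s f_y/(0.85 f'_c b) = 175.69 mm.
β₁ = 0.8, so c = a/β₁ = 175.69/0.8 = 219.61 mm.
From the linear strain diagram with ε_cu = 0.003: ε_t = 0.003 (d − c)/c = 0.003 × (715 − 219.61)/219.61 = 0.00677.
Since ε_t ≥ 0.005, the section is tension-controlled.

ε_t ≈ 0.00677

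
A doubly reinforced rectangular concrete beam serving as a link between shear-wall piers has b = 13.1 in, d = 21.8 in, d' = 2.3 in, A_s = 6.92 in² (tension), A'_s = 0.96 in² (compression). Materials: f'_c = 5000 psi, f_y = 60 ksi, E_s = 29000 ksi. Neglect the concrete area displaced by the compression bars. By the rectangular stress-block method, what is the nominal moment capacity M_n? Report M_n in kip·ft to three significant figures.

Assume both steels yield.
a = (A_s − A'_s) f_y/(0.85 f'_c b) = (6.92 − 0.96) × 60/(0.85 × 5 × 13.1) = 6.423 in.
c = a/β₁ = 6.423/0.8 = 8.029 in; ε'_s = 0.003(c − d')/c = 0.0021 ≥ ε_y = 0.0021, so the compression steel yields.
M_n = (A_s − A'_s) f_y (d − a/2) + A'_s f_y (d − d') = 357.6 × (21.8 − 3.2115) + 57.6 × (21.8 − 2.3) = 6647.2 + 1123.2 = 7770.4 kip·in = 7770.4/12 = 647.53 kip·ft.

M_n ≈ 648 kip·ft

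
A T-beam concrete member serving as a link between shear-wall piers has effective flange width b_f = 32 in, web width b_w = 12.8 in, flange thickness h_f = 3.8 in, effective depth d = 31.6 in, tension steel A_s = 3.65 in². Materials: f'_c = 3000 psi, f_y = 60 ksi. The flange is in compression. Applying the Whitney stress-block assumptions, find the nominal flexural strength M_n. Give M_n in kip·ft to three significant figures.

Tension: T = A_s f_y = 3.65 × 60 = 219 kips.
Try a within the flange: a = T/(0.85 f'_c b_f) = 219/(0.85 × 3 × 32) = 2.684 in.
Since a = 2.684 ≤ h_f = 3.8 in, the stress block lies entirely in the flange; analyse as a rectangular beam of width b_f.
M_n = T(d − a/2) = 219 × (31.6 − 1.342) = 6626.5 kip·in.
M_n = 6626.5/12 = 552.21 kip·ft.

M_n ≈ 552 kip·ft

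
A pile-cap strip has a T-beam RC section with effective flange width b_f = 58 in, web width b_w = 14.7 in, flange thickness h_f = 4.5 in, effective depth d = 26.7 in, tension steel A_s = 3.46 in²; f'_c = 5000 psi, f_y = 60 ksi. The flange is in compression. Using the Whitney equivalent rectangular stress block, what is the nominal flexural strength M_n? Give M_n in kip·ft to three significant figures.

Tension: T = A_s f_y = 3.46 × 60 = 207.6 kips.
Try a within the flange: a = T/(0.85 f'_c b_f) = 207.6/(0.85 × 5 × 58) = 0.842 in.
Since a = 0.842 ≤ h_f = 4.5 in, the stress block lies entirely in the flange; analyse as a rectangular beam of width b_f.
M_n = T(d − a/2) = 207.6 × (26.7 − 0.421) = 5455.5 kip·in.
M_n = 5455.5/12 = 454.63 kip·ft.

M_n ≈ 455 kip·ft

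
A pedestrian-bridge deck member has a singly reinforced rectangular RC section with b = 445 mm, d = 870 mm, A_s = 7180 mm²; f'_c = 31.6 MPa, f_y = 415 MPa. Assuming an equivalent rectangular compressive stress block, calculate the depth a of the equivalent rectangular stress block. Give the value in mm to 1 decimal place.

T = A_s f_y = 7180 × 415 = 2979700 N = 2979.7 kN.
Setting C = 0.85 f'_c a b equal to T: a = 2979700/(0.85 × 31.6 × 445) = 249.3 mm.

a ≈ 249.3 mm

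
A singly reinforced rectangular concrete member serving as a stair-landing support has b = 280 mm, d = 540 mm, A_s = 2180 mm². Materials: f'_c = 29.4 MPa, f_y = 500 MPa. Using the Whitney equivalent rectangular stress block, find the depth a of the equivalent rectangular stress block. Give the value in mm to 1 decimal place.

a ≈ 155.8 mm

T = A_s f_y = 2180 × 500 = 1090000 N = 1090 kN.
Setting C = 0.85 f'_c a b equal to T: a = 1090000/(0.85 × 29.4 × 280) = 155.8 mm.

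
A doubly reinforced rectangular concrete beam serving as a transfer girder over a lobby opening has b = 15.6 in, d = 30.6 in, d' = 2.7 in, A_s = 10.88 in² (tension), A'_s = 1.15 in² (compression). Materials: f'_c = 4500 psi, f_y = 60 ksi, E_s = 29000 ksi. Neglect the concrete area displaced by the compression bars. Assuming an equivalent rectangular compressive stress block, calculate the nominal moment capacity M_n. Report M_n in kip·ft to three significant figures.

Assume both steels yield.
a = (A_s − A'_s) f_y/(0.85 f'_c b) = (10.88 − 1.15) × 60/(0.85 × 4.5 × 15.6) = 9.784 in.
c = a/β₁ = 9.784/0.825 = 11.859 in; ε'_s = 0.003(c − d')/c = 0.0023 ≥ ε_y = 0.0021, so the compression steel yields.
M_n = (A_s − A'_s) f_y (d − a/2) + A'_s f_y (d − d') = 583.8 × (30.6 − 4.892) + 69 × (30.6 − 2.7) = 15008.3 + 1925.1 = 16933.4 kip·in = 16933.4/12 = 1411.12 kip·ft.

M_n ≈ 1410 kip·ft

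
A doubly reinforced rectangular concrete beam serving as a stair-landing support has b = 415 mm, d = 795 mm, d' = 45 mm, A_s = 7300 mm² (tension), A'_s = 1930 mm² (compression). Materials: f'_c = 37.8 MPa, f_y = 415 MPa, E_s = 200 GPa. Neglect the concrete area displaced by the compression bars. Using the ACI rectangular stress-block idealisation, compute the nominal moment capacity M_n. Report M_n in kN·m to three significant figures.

Assume both tension and compression steel yield.
Net tension couple steel: A_s − A'_s = 5370 mm².
a = (A_s − A'_s) f_y / (0.85 f'_c b) = 2228550/(0.85 × 37.8 × 415) = 167.13 mm.
c = a/β₁ = 167.13/0.78 = 214.27 mm; ε'_s = 0.003(c − d')/c = 0.0024 ≥ f_y/E_s = 0.0021, so compression steel does yield.
M_n = (A_s − A'_s) f_y (d − a/2) + A'_s f_y (d − d') = [2228550 × (795 − 83.565) + 800950 × (795 − 45)] × 10⁻⁶ = 1585.47 + 600.71 = 2186.18 kN·m.

M_n ≈ 2190 kN·m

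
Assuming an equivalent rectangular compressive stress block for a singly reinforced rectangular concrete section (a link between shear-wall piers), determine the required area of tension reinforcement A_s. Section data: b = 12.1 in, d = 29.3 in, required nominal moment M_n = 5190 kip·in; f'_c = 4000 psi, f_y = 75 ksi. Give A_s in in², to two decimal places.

A_s ≈ 2.57 in²

From M_n = 0.85 f'_c a b (d − a/2):
a = d − √(d² − 2M_n/(0.85 f'_c b)) = 29.3 − √(29.3² − 2 × 5190/(0.85 × 4 × 12.1)) = 4.679 in.
A_s = 0.85 f'_c a b / f_y = 0.85 × 4 × 4.679 × 12.1 / 75 = 2.567 in².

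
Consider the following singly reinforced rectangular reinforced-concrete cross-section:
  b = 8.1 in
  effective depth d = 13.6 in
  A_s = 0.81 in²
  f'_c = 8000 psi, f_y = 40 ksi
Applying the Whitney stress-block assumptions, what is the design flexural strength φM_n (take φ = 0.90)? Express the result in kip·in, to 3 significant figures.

T = A_s f_y = 0.81 × 40 = 32.4 kips.
a = T/(0.85 f'_c b) = 32.4/(0.85 × 8 × 8.1) = 0.588 in.
M_n = T(d − a/2) = 32.4 × (13.6 − 0.294) = 431.1 kip·in.
φM_n = 0.90 × 431.1 = 388.0 kip·in.

φM_n ≈ 388 kip·in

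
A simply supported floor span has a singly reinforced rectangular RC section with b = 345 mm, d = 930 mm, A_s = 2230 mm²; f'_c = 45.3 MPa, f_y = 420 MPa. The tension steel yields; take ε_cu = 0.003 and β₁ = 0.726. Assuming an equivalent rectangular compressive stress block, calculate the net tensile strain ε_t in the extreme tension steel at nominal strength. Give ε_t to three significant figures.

a = A_s f_y/(0.85 f'_c b) = 70.50 mm.
β₁ = 0.726, so c = a/β₁ = 70.50/0.726 = 97.11 mm.
From the linear strain diagram with ε_cu = 0.003: ε_t = 0.003 (d − c)/c = 0.003 × (930 − 97.11)/97.11 = 0.0257.
Since ε_t ≥ 0.005, the section is tension-controlled.

ε_t ≈ 0.0257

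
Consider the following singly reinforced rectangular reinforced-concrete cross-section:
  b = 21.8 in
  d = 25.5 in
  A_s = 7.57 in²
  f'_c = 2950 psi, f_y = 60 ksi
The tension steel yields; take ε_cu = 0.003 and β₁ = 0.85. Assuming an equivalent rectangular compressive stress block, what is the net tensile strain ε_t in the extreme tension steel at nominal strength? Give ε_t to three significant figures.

ε_t ≈ 0.00483

a = A_s f_y/(0.85 f'_c b) = 8.309 in.
β₁ = 0.85, so c = a/β₁ = 8.309/0.85 = 9.775 in.
From the linear strain diagram with ε_cu = 0.003: ε_t = 0.003 (d − c)/c = 0.003 × (25.5 − 9.775)/9.775 = 0.00483.
ε_t is between 0.004 and 0.005 — transition zone.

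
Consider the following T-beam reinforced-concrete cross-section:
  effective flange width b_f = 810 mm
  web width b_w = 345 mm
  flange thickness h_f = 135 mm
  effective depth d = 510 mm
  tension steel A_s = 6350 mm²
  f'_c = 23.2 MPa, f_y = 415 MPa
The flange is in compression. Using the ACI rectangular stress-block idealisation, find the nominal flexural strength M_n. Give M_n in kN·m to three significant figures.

M_n ≈ 1120 kN·m

Tension: T = A_s f_y = 6350 × 415 = 2635250 N.
Try a within the flange: a = T/(0.85 f'_c b_f) = 2635250/(0.85 × 23.2 × 810) = 164.98 mm.
a = 164.98 > h_f = 135 mm: the block extends into the web. Split into flange-overhang and web parts.
C_f = 0.85 f'_c (b_f − b_w) h_f = 0.85 × 23.2 × (810 − 345) × 135 = 1237923 N.
Remaining web compression depth: a_w = (T − C_f)/(0.85 f'_c b_w) = (2635250 − 1237923)/(0.85 × 23.2 × 345) = 205.39 mm.
M_n = C_f(d − h_f/2) + (T − C_f)(d − a_w/2) = 1237923 × (510 − 67.5) + 1397327 × (510 − 102.695) = 547.78 + 569.14 = 1116.92 × 10⁶ N·mm.
M_n = 1116.92 kN·m.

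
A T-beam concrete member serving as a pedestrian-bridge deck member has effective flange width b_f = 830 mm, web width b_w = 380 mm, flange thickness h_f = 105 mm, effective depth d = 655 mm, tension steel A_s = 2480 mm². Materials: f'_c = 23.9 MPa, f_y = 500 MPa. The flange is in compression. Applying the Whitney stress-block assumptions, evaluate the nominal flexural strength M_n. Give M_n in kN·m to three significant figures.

Tension: T = A_s f_y = 2480 × 500 = 1240000 N.
Try a within the flange: a = T/(0.85 f'_c b_f) = 1240000/(0.85 × 23.9 × 830) = 73.54 mm.
Since a = 73.54 ≤ h_f = 105 mm, the stress block lies entirely in the flange; analyse as a rectangular beam of width b_f.
M_n = T(d − a/2) = 1240000 × (655 − 36.77) = 766.61 × 10⁶ N·mm.
M_n = 766.61 kN·m.

M_n ≈ 767 kN·m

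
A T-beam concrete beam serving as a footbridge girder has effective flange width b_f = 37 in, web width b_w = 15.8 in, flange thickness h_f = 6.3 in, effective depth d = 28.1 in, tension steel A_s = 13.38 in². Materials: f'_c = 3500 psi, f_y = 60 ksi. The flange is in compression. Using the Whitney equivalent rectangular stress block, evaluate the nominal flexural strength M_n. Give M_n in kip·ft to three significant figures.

Tension: T = A_s f_y = 13.38 × 60 = 802.8 kips.
Try a within the flange: a = T/(0.85 f'_c b_f) = 802.8/(0.85 × 3.5 × 37) = 7.293 in.
a = 7.293 > h_f = 6.3 in: the block extends into the web. Split into flange-overhang and web parts.
C_f = 0.85 f'_c (b_f − b_w) h_f = 0.85 × 3.5 × (37 − 15.8) × 6.3 = 397.3 kips.
Remaining web compression depth: a_w = (T − C_f)/(0.85 f'_c b_w) = (802.8 − 397.3)/(0.85 × 3.5 × 15.8) = 8.627 in.
M_n = C_f(d − h_f/2) + (T − C_f)(d − a_w/2) = 397.3 × (28.1 − 3.15) + 405.5 × (28.1 − 4.3135) = 9912.6 + 9645.4 = 19558.0 kip·in.
M_n = 19558.0/12 = 1629.83 kip·ft.

M_n ≈ 1630 kip·ft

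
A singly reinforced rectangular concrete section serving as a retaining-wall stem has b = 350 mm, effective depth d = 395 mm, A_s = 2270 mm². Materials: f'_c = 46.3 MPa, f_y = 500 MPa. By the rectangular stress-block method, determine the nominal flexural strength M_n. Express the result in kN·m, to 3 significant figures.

M_n ≈ 402 kN·m

T = A_s f_y = 2270 × 500 = 1135000 N = 1135 kN.
From C = T: a = T/(0.85 f'_c b) = 1135000/(0.85 × 46.3 × 350) = 82.40 mm.
M_n = T(d − a/2) = 1135 kN × (395 − 41.2) mm = 401.56 kN·m.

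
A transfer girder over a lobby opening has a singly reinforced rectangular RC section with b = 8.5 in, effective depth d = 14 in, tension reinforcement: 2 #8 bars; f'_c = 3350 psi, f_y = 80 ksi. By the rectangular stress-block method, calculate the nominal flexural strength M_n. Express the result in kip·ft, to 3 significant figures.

M_n ≈ 120 kip·ft

A_s = 2 × 0.79 = 1.58 in².
T = A_s f_y = 1.58 × 80 = 126.4 kips.
a = T/(0.85 f'_c b) = 126.4/(0.85 × 3.35 × 8.5) = 5.222 in.
M_n = T(d − a/2) = 126.4 × (14 − 2.611) = 1439.6 kip·in = 1439.6/12 = 119.97 kip·ft.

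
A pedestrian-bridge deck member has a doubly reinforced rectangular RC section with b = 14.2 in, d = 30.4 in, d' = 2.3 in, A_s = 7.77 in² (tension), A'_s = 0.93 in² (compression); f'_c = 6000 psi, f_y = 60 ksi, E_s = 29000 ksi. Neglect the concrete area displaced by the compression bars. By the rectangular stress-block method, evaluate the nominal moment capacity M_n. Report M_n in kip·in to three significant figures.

M_n ≈ 12900 kip·in

Assume both steels yield.
a = (A_s − A'_s) f_y/(0.85 f'_c b) = (7.77 − 0.93) × 60/(0.85 × 6 × 14.2) = 5.667 in.
c = a/β₁ = 5.667/0.75 = 7.556 in; ε'_s = 0.003(c − d')/c = 0.0021 ≥ ε_y = 0.0021, so the compression steel yields.
M_n = (A_s − A'_s) f_y (d − a/2) + A'_s f_y (d − d') = 410.4 × (30.4 − 2.8335) + 55.8 × (30.4 − 2.3) = 11313.3 + 1568.0 = 12881.3 kip·in.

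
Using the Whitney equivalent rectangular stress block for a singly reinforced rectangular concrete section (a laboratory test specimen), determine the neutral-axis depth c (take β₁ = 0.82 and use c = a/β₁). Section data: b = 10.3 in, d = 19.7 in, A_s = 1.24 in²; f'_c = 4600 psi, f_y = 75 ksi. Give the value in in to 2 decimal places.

T = A_s f_y = 1.24 × 75 = 93 kips.
a = T/(0.85 f'_c b) = 93/(0.85 × 4.6 × 10.3) = 2.3092 in.
With β₁ = 0.82, c = a/β₁ = 2.3092/0.82 = 2.82 in.

c ≈ 2.82 in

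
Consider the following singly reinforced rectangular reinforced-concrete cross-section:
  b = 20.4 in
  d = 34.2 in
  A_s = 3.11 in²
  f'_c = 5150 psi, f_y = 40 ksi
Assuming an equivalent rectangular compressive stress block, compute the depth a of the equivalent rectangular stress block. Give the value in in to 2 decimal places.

T = A_s f_y = 3.11 × 40 = 124.4 kips.
a = T/(0.85 f'_c b) = 124.4/(0.85 × 5.15 × 20.4) = 1.39 in.

a ≈ 1.39 in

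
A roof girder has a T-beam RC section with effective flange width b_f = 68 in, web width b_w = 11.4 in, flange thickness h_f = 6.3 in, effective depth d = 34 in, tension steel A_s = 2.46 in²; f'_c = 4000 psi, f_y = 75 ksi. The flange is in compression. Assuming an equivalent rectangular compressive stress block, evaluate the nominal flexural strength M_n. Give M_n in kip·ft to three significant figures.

Tension: T = A_s f_y = 2.46 × 75 = 184.5 kips.
Try a within the flange: a = T/(0.85 f'_c b_f) = 184.5/(0.85 × 4 × 68) = 0.798 in.
Since a = 0.798 ≤ h_f = 6.3 in, the stress block lies entirely in the flange; analyse as a rectangular beam of width b_f.
M_n = T(d − a/2) = 184.5 × (34 − 0.399) = 6199.4 kip·in.
M_n = 6199.4/12 = 516.62 kip·ft.

M_n ≈ 517 kip·ft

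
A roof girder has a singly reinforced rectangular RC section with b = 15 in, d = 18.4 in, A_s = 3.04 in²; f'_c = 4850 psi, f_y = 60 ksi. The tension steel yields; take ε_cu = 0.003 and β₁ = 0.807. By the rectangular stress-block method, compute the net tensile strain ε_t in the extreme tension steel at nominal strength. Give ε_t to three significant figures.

ε_t ≈ 0.0121

a = A_s f_y/(0.85 f'_c b) = 2.950 in.
β₁ = 0.807, so c = a/β₁ = 2.950/0.807 = 3.656 in.
From the linear strain diagram with ε_cu = 0.003: ε_t = 0.003 (d − c)/c = 0.003 × (18.4 − 3.656)/3.656 = 0.0121.
Since ε_t ≥ 0.005, the section is tension-controlled.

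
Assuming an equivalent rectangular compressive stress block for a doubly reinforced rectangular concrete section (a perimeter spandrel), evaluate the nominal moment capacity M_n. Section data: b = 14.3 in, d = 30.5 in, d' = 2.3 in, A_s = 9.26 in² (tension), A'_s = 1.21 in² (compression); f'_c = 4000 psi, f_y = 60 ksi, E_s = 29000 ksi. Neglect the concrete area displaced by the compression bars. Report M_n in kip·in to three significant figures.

Assume both steels yield.
a = (A_s − A'_s) f_y/(0.85 f'_c b) = (9.26 − 1.21) × 60/(0.85 × 4 × 14.3) = 9.934 in.
c = a/β₁ = 9.934/0.85 = 11.687 in; ε'_s = 0.003(c − d')/c = 0.0024 ≥ ε_y = 0.0021, so the compression steel yields.
M_n = (A_s − A'_s) f_y (d − a/2) + A'_s f_y (d − d') = 483 × (30.5 − 4.967) + 72.6 × (30.5 − 2.3) = 12332.4 + 2047.3 = 14379.7 kip·in.

M_n ≈ 14400 kip·in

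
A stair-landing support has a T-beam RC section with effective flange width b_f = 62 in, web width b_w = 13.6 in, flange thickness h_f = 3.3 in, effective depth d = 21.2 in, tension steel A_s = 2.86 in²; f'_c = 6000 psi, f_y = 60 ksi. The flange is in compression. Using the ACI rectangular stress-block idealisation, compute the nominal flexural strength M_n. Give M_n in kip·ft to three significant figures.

Tension: T = A_s f_y = 2.86 × 60 = 171.6 kips.
Try a within the flange: a = T/(0.85 f'_c b_f) = 171.6/(0.85 × 6 × 62) = 0.543 in.
Since a = 0.543 ≤ h_f = 3.3 in, the stress block lies entirely in the flange; analyse as a rectangular beam of width b_f.
M_n = T(d − a/2) = 171.6 × (21.2 − 0.2715) = 3591.3 kip·in.
M_n = 3591.3/12 = 299.28 kip·ft.

M_n ≈ 299 kip·ft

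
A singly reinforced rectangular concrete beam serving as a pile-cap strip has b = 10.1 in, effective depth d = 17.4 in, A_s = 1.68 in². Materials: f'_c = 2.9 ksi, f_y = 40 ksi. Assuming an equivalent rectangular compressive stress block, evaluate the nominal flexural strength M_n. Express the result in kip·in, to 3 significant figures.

T = A_s f_y = 1.68 × 40 = 67.2 kips.
a = T/(0.85 f'_c b) = 67.2/(0.85 × 2.9 × 10.1) = 2.699 in.
M_n = T(d − a/2) = 67.2 × (17.4 − 1.3495) = 1078.6 kip·in.

M_n ≈ 1080 kip·in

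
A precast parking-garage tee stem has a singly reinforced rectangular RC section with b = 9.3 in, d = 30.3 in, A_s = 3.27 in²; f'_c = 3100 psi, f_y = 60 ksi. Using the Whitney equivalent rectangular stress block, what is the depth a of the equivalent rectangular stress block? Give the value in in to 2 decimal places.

a ≈ 8.01 in

T = A_s f_y = 3.27 × 60 = 196.2 kips.
a = T/(0.85 f'_c b) = 196.2/(0.85 × 3.1 × 9.3) = 8.01 in.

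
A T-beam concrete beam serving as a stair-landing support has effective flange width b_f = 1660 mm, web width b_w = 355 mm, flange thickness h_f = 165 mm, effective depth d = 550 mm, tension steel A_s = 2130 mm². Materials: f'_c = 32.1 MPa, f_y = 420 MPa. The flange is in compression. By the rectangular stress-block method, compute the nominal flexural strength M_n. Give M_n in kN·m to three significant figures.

Tension: T = A_s f_y = 2130 × 420 = 894600 N.
Try a within the flange: a = T/(0.85 f'_c b_f) = 894600/(0.85 × 32.1 × 1660) = 19.75 mm.
Since a = 19.75 ≤ h_f = 165 mm, the stress block lies entirely in the flange; analyse as a rectangular beam of width b_f.
M_n = T(d − a/2) = 894600 × (550 − 9.875) = 483.20 × 10⁶ N·mm.
M_n = 483.20 kN·m.

M_n ≈ 483 kN·m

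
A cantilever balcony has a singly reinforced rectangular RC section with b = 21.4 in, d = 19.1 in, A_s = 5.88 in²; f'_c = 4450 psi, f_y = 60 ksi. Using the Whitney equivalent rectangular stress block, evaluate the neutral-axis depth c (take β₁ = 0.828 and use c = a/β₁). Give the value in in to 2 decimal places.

c ≈ 5.26 in

T = A_s f_y = 5.88 × 60 = 352.8 kips.
a = T/(0.85 f'_c b) = 352.8/(0.85 × 4.45 × 21.4) = 4.3585 in.
With β₁ = 0.828, c = a/β₁ = 4.3585/0.828 = 5.26 in.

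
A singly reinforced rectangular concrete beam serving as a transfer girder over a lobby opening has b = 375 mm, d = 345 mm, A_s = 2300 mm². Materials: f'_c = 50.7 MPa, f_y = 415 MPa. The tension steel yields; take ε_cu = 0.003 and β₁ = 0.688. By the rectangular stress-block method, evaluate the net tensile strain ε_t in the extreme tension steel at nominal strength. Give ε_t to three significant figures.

a = A_s f_y/(0.85 f'_c b) = 59.06 mm.
β₁ = 0.688, so c = a/β₁ = 59.06/0.688 = 85.84 mm.
From the linear strain diagram with ε_cu = 0.003: ε_t = 0.003 (d − c)/c = 0.003 × (345 − 85.84)/85.84 = 0.00906.
Since ε_t ≥ 0.005, the section is tension-controlled.

ε_t ≈ 0.00906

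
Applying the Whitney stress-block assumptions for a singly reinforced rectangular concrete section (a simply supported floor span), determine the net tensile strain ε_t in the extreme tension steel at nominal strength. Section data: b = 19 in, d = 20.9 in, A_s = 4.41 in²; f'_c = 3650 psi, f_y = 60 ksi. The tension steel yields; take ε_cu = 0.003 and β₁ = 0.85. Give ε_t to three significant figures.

ε_t ≈ 0.00887

a = A_s f_y/(0.85 f'_c b) = 4.489 in.
β₁ = 0.85, so c = a/β₁ = 4.489/0.85 = 5.281 in.
From the linear strain diagram with ε_cu = 0.003: ε_t = 0.003 (d − c)/c = 0.003 × (20.9 − 5.281)/5.281 = 0.00887.
Since ε_t ≥ 0.005, the section is tension-controlled.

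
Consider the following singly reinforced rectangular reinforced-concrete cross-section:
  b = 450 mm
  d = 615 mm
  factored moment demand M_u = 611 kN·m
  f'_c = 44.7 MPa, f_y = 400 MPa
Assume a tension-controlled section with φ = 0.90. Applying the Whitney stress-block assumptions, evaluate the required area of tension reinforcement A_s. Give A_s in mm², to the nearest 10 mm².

A_s ≈ 2920 mm²

M_n = M_u/φ = 611/0.90 = 678.889 kN·m.
With M_n = 0.85 f'_c a b (d − a/2), solve the quadratic for a:
a = d − √(d² − 2M_n/(0.85 f'_c b)) = 615 − √(615² − 2 × 678.889×10⁶/(0.85 × 44.7 × 450)) = 68.36 mm.
A_s = 0.85 f'_c a b / f_y = 0.85 × 44.7 × 68.36 × 450 / 400 = 2922.0 mm².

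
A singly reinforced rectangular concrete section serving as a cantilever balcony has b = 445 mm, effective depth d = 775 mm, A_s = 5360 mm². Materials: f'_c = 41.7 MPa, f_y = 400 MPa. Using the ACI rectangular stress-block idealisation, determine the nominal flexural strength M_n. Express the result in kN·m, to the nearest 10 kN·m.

M_n ≈ 1520 kN·m

T = A_s f_y = 5360 × 400 = 2144000 N = 2144 kN.
From C = T: a = T/(0.85 f'_c b) = 2144000/(0.85 × 41.7 × 445) = 135.93 mm.
M_n = T(d − a/2) = 2144 kN × (775 − 67.965) mm = 1515.88 kN·m.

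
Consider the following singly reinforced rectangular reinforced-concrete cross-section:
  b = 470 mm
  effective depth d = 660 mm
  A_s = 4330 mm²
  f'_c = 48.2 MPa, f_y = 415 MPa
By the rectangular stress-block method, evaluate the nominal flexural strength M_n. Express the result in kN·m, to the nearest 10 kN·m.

M_n ≈ 1100 kN·m

T = A_s f_y = 4330 × 415 = 1796950 N = 1796.95 kN.
From C = T: a = T/(0.85 f'_c b) = 1796950/(0.85 × 48.2 × 470) = 93.32 mm.
M_n = T(d − a/2) = 1796.95 kN × (660 − 46.66) mm = 1102.14 kN·m.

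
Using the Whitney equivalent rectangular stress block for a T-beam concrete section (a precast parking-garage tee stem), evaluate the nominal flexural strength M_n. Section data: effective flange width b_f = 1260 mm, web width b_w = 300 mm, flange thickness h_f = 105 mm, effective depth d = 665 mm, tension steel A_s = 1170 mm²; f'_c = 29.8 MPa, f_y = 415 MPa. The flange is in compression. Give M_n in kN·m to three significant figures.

M_n ≈ 319 kN·m

Tension: T = A_s f_y = 1170 × 415 = 485550 N.
Try a within the flange: a = T/(0.85 f'_c b_f) = 485550/(0.85 × 29.8 × 1260) = 15.21 mm.
Since a = 15.21 ≤ h_f = 105 mm, the stress block lies entirely in the flange; analyse as a rectangular beam of width b_f.
M_n = T(d − a/2) = 485550 × (665 − 7.605) = 319.20 × 10⁶ N·mm.
M_n = 319.20 kN·m.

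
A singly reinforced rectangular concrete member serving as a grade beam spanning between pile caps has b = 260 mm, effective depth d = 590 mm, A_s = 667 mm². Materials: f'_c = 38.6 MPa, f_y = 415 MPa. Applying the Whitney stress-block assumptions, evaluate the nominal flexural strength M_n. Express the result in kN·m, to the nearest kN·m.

T = A_s f_y = 667 × 415 = 276805 N = 276.805 kN.
From C = T: a = T/(0.85 f'_c b) = 276805/(0.85 × 38.6 × 260) = 32.45 mm.
M_n = T(d − a/2) = 276.805 kN × (590 − 16.225) mm = 158.82 kN·m.

M_n ≈ 159 kN·m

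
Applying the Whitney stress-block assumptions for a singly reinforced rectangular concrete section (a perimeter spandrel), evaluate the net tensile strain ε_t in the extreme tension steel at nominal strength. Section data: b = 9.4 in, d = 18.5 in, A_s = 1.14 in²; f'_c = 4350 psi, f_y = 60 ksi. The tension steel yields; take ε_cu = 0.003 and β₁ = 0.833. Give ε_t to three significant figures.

ε_t ≈ 0.0205

a = A_s f_y/(0.85 f'_c b) = 1.968 in.
β₁ = 0.833, so c = a/β₁ = 1.968/0.833 = 2.363 in.
From the linear strain diagram with ε_cu = 0.003: ε_t = 0.003 (d − c)/c = 0.003 × (18.5 − 2.363)/2.363 = 0.0205.
Since ε_t ≥ 0.005, the section is tension-controlled.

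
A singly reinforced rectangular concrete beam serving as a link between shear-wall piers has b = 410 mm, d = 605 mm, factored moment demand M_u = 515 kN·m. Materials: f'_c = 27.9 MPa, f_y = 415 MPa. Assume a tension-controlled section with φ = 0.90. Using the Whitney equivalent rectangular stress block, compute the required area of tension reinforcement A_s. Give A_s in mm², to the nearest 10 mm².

A_s ≈ 2500 mm²

M_n = M_u/φ = 515/0.90 = 572.222 kN·m.
With M_n = 0.85 f'_c a b (d − a/2), solve the quadratic for a:
a = d − √(d² − 2M_n/(0.85 f'_c b)) = 605 − √(605² − 2 × 572.222×10⁶/(0.85 × 27.9 × 410)) = 106.68 mm.
A_s = 0.85 f'_c a b / f_y = 0.85 × 27.9 × 106.68 × 410 / 415 = 2499.4 mm².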